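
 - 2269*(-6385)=14487565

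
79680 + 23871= 103551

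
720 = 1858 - 1138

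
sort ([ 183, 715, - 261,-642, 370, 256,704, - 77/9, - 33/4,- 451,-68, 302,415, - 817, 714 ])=[-817,-642, - 451,  -  261,  -  68,-77/9, - 33/4, 183,256,302, 370,  415,  704, 714, 715 ]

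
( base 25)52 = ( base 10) 127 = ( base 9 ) 151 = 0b1111111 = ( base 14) 91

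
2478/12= 206 + 1/2 = 206.50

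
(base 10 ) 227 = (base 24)9B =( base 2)11100011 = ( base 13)146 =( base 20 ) b7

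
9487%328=303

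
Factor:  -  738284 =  - 2^2*184571^1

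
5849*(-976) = -5708624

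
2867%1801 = 1066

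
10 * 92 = 920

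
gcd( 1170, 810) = 90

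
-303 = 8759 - 9062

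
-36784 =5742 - 42526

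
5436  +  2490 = 7926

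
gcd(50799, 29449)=7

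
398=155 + 243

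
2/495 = 2/495 = 0.00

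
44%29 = 15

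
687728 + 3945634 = 4633362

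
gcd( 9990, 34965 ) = 4995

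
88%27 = 7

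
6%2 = 0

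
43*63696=2738928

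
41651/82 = 41651/82 = 507.94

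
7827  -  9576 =-1749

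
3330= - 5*( - 666)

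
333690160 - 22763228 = 310926932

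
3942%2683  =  1259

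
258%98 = 62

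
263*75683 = 19904629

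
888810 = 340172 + 548638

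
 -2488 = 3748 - 6236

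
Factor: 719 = 719^1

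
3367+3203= 6570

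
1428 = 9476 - 8048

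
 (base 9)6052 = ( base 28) 5HP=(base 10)4421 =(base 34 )3S1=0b1000101000101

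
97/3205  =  97/3205 =0.03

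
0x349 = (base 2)1101001001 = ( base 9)1134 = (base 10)841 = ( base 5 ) 11331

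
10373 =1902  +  8471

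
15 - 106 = -91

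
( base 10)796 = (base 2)1100011100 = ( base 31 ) PL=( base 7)2215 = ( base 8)1434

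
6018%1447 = 230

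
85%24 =13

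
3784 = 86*44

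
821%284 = 253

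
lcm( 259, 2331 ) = 2331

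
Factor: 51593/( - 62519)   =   - 101^(-1) * 619^( - 1)*51593^1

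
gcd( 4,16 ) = 4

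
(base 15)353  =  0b1011110001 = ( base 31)o9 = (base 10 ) 753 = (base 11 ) 625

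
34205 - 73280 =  - 39075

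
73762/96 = 768 + 17/48 = 768.35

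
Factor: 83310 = 2^1*3^1*5^1*2777^1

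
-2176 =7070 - 9246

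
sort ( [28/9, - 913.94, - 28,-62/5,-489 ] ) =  [ - 913.94,  -  489,  -  28,-62/5, 28/9]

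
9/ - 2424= - 1  +  805/808 = - 0.00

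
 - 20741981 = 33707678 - 54449659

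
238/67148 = 119/33574=   0.00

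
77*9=693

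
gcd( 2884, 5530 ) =14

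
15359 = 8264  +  7095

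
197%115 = 82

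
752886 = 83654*9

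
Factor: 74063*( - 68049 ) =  - 3^2*11^1 * 6733^1*7561^1  =  - 5039913087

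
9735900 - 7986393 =1749507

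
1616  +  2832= 4448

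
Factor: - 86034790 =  - 2^1 * 5^1 * 17^1*109^1*4643^1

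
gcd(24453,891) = 99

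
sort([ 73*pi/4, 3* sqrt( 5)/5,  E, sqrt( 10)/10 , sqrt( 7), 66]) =[ sqrt( 10)/10, 3*sqrt(5 ) /5, sqrt(7), E, 73*pi/4, 66 ] 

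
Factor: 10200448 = 2^7*79691^1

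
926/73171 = 926/73171 = 0.01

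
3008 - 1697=1311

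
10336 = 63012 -52676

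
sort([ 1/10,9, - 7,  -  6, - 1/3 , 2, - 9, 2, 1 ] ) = [-9, - 7 , -6, - 1/3,1/10,  1,2,2, 9] 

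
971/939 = 971/939 = 1.03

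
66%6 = 0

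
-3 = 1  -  4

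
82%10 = 2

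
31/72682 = 31/72682 = 0.00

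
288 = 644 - 356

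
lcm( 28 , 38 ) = 532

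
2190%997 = 196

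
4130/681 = 4130/681 = 6.06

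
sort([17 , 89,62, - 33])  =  [ - 33 , 17 , 62, 89]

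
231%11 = 0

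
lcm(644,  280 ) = 6440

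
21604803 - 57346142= - 35741339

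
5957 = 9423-3466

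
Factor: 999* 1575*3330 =2^1*3^7 * 5^3*7^1*37^2= 5239505250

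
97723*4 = 390892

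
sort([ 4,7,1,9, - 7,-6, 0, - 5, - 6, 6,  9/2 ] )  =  [ - 7,-6, - 6, - 5,0 , 1,4,  9/2, 6,7 , 9] 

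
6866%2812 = 1242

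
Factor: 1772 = 2^2*  443^1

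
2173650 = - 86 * ( - 25275) 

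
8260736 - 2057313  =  6203423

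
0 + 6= 6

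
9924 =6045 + 3879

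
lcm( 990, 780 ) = 25740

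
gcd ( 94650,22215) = 15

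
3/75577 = 3/75577 = 0.00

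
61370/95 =646 = 646.00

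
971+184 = 1155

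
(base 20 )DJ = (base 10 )279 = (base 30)99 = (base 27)A9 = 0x117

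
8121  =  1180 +6941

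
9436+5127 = 14563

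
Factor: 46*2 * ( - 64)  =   - 5888 = - 2^8 * 23^1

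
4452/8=1113/2 = 556.50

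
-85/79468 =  - 85/79468 = - 0.00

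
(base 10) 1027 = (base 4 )100003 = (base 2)10000000011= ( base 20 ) 2b7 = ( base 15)487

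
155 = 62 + 93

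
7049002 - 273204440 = -266155438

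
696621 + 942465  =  1639086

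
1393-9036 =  - 7643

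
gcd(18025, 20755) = 35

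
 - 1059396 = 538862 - 1598258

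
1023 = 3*341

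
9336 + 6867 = 16203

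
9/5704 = 9/5704= 0.00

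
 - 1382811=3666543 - 5049354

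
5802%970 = 952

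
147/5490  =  49/1830 = 0.03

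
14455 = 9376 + 5079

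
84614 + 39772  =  124386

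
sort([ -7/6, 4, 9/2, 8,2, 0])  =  [ - 7/6,  0, 2, 4, 9/2, 8]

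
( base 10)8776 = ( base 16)2248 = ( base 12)50b4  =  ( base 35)75q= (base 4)2021020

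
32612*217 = 7076804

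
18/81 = 2/9 = 0.22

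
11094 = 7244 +3850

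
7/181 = 7/181 = 0.04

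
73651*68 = 5008268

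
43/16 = 43/16 = 2.69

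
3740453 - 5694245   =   - 1953792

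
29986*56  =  1679216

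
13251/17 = 13251/17 = 779.47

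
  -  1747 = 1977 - 3724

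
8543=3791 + 4752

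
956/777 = 956/777 = 1.23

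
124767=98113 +26654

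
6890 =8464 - 1574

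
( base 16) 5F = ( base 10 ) 95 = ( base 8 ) 137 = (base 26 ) 3h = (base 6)235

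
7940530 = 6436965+1503565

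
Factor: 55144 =2^3 * 61^1*113^1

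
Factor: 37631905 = 5^1*7526381^1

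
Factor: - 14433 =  - 3^1*17^1*283^1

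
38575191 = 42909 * 899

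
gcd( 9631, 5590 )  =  1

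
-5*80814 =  - 404070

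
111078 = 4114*27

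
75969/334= 227 + 151/334 = 227.45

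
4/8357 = 4/8357 = 0.00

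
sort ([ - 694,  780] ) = [ - 694,780]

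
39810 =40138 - 328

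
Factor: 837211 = 47^2 * 379^1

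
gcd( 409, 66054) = 1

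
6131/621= 6131/621 = 9.87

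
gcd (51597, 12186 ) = 9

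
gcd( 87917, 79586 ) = 1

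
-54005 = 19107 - 73112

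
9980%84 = 68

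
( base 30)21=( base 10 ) 61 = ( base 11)56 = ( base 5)221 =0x3D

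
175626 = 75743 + 99883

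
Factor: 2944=2^7*23^1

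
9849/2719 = 9849/2719 = 3.62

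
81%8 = 1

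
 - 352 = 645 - 997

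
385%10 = 5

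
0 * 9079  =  0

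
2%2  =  0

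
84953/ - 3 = -28318 + 1/3 =- 28317.67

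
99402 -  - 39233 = 138635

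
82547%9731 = 4699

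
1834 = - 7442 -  - 9276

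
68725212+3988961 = 72714173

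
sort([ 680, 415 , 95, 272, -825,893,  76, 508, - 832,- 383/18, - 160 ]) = [ - 832, - 825, - 160, - 383/18,76,95, 272,415, 508,680,893] 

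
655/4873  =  655/4873=0.13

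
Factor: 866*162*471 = 2^2*3^5 * 157^1 * 433^1 =66077532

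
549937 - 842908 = -292971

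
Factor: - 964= - 2^2*241^1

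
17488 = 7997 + 9491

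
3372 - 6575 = -3203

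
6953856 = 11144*624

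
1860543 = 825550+1034993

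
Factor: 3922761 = 3^1*43^1*47^1*647^1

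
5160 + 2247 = 7407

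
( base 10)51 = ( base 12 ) 43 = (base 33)1I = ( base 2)110011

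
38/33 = 1 + 5/33 = 1.15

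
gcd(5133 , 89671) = 1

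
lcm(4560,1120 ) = 63840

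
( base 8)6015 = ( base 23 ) 5j3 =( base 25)4na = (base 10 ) 3085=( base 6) 22141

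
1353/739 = 1+ 614/739 = 1.83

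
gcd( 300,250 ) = 50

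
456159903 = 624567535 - 168407632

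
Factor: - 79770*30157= - 2405623890=- 2^1* 3^1*5^1*53^1 * 569^1*2659^1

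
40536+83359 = 123895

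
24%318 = 24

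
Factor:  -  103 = -103^1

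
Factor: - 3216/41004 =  - 2^2*3^ ( - 1 )*17^( - 1 ) = - 4/51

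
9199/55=167 +14/55 = 167.25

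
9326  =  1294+8032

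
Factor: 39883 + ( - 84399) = -44516 = - 2^2*31^1*359^1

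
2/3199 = 2/3199 = 0.00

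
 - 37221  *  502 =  - 18684942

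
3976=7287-3311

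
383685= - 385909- - 769594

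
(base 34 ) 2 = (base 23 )2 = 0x2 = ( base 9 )2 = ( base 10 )2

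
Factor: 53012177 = 7253^1*7309^1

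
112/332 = 28/83  =  0.34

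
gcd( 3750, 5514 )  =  6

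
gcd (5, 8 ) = 1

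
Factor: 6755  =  5^1*7^1*193^1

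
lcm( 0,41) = 0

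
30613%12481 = 5651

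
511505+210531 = 722036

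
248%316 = 248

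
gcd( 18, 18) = 18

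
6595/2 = 3297+1/2 = 3297.50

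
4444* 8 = 35552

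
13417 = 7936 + 5481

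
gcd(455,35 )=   35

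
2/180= 1/90=0.01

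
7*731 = 5117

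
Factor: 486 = 2^1*3^5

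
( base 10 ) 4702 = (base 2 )1001001011110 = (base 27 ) 6c4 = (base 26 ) 6OM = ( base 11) 3595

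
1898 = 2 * 949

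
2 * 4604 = 9208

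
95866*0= 0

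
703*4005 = 2815515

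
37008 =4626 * 8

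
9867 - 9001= 866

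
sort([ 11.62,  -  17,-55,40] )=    [ - 55,- 17 , 11.62 , 40]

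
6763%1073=325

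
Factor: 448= 2^6 * 7^1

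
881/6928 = 881/6928=0.13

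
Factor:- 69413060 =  - 2^2*5^1*3470653^1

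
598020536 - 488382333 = 109638203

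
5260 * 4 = 21040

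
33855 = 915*37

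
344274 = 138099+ 206175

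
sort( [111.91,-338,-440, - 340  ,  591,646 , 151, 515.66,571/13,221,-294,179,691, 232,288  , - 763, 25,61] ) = [ - 763, - 440, - 340,- 338,-294, 25, 571/13, 61,111.91,151, 179,221,232,288,515.66,591, 646,691]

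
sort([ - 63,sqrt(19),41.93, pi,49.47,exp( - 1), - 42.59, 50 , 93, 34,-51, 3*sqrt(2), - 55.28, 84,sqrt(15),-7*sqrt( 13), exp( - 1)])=[- 63 , - 55.28,-51 ,-42.59, - 7*sqrt(13 ) , exp( - 1) , exp ( - 1),pi,sqrt(15), 3 * sqrt(2), sqrt( 19),34 , 41.93,49.47, 50,84, 93]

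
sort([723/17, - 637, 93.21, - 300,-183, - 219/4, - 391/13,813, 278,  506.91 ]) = [ - 637,-300,-183, - 219/4, - 391/13, 723/17, 93.21 , 278,506.91,813]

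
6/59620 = 3/29810 = 0.00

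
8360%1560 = 560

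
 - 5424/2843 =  - 2+262/2843 = -  1.91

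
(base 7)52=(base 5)122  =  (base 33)14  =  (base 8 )45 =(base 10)37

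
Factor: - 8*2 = -16  =  -2^4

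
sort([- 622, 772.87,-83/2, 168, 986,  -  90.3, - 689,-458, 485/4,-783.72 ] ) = [ - 783.72, - 689,-622,-458,-90.3, - 83/2, 485/4,168, 772.87, 986] 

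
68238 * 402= 27431676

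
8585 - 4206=4379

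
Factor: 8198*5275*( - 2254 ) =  - 2^2* 5^2*7^2*23^1  *  211^1*4099^1 = - 97472990300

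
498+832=1330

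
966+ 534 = 1500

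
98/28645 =98/28645 =0.00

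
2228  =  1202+1026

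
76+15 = 91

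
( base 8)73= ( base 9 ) 65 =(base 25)29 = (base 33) 1Q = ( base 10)59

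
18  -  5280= -5262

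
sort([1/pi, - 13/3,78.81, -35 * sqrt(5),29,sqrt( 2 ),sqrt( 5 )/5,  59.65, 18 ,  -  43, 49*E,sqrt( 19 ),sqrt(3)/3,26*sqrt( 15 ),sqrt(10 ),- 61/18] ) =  [ - 35 * sqrt(5), - 43,- 13/3,-61/18,1/pi,sqrt( 5 )/5,sqrt( 3 ) /3,sqrt(2),sqrt(10),sqrt( 19),18, 29,59.65,78.81 , 26 * sqrt( 15),49 * E ]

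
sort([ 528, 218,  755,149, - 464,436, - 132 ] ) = [ - 464,  -  132, 149,218,436 , 528,755 ] 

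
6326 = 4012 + 2314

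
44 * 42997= 1891868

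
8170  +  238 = 8408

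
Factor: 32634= 2^1*3^2*7^2*37^1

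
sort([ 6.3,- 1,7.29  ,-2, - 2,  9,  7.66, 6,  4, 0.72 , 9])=[ - 2,-2,  -  1, 0.72, 4, 6,  6.3,  7.29, 7.66, 9, 9 ] 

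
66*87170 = 5753220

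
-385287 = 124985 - 510272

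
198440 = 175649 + 22791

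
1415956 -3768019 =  - 2352063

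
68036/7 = 68036/7 = 9719.43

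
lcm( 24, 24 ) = 24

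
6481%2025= 406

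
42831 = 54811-11980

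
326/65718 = 163/32859 = 0.00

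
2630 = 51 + 2579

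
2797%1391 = 15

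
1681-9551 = -7870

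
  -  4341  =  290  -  4631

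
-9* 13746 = -123714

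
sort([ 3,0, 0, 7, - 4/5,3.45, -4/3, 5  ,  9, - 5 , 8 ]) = [ - 5, - 4/3,-4/5,  0 , 0,3,3.45,  5,7,8,9] 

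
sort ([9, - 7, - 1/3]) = [-7, - 1/3,9 ]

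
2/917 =2/917 = 0.00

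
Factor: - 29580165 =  - 3^2*5^1*67^1*9811^1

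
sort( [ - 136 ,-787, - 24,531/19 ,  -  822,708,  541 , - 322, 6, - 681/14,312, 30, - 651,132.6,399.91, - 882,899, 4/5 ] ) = [ - 882, - 822, - 787, - 651, -322, - 136 , - 681/14 ,-24,4/5,6 , 531/19, 30, 132.6,312, 399.91,  541, 708,899]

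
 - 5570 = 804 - 6374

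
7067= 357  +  6710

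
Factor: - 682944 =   -  2^6*3^1*3557^1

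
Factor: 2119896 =2^3* 3^2*29443^1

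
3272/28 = 818/7 = 116.86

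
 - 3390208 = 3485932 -6876140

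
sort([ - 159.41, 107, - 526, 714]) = [ - 526, - 159.41,  107, 714]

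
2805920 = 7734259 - 4928339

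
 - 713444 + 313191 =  - 400253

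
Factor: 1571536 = 2^4 *98221^1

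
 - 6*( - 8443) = 50658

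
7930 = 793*10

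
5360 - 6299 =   -  939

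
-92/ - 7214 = 46/3607=0.01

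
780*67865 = 52934700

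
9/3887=9/3887 = 0.00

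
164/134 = 82/67  =  1.22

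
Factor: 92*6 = 2^3*3^1*23^1 = 552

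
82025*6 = 492150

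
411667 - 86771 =324896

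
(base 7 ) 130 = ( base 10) 70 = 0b1000110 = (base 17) 42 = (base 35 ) 20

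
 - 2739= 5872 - 8611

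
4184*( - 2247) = - 9401448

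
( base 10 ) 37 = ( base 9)41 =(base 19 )1i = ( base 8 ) 45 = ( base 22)1F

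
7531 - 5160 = 2371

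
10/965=2/193 = 0.01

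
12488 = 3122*4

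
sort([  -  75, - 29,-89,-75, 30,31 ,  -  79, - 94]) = [ - 94, - 89,-79,  -  75,  -  75,- 29,30,31] 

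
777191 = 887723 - 110532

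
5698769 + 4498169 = 10196938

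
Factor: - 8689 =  - 8689^1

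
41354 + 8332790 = 8374144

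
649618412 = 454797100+194821312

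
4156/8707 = 4156/8707=   0.48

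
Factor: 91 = 7^1*13^1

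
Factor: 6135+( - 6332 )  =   - 197 = - 197^1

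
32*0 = 0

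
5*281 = 1405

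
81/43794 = 3/1622 =0.00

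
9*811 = 7299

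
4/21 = 4/21=0.19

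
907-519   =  388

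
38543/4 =9635 + 3/4 = 9635.75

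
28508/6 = 14254/3 = 4751.33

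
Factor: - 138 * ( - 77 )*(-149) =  - 1583274 = -2^1*3^1 * 7^1 * 11^1  *  23^1*149^1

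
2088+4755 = 6843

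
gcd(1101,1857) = 3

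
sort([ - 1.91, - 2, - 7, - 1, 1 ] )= [ - 7, - 2, - 1.91 , - 1, 1]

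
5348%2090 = 1168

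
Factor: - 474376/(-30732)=2^1 *3^(-1)*7^1*13^(-1) * 43^1 = 602/39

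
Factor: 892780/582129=2^2*3^( - 2)*5^1*7^2*71^ (-1) = 980/639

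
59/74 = 59/74 = 0.80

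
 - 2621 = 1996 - 4617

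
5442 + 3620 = 9062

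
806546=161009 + 645537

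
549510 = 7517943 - 6968433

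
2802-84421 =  - 81619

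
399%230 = 169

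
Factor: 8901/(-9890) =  - 2^( -1)*3^2 * 5^(- 1) =- 9/10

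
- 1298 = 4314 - 5612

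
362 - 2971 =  - 2609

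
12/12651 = 4/4217 =0.00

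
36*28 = 1008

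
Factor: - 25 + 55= 2^1 * 3^1 * 5^1  =  30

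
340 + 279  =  619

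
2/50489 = 2/50489=0.00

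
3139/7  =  3139/7 =448.43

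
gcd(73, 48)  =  1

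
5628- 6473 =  - 845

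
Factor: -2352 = - 2^4*3^1 * 7^2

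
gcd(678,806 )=2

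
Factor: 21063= 3^1 *7^1 * 17^1 * 59^1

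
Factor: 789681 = 3^1*263227^1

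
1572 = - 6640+8212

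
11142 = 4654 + 6488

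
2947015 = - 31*( - 95065 )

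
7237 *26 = 188162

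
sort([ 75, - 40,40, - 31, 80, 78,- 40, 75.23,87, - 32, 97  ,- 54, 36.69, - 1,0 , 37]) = [ - 54 ,  -  40, - 40, - 32 , - 31, - 1,0,36.69,37, 40,75, 75.23,78, 80, 87,  97]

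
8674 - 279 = 8395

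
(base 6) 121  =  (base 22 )25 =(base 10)49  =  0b110001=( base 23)23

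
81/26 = 3 + 3/26 = 3.12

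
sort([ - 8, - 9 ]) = [-9,  -  8 ] 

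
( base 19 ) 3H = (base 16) 4A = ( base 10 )74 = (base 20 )3e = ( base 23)35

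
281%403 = 281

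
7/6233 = 7/6233 = 0.00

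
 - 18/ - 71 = 18/71= 0.25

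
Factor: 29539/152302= 109/562 = 2^( - 1 ) * 109^1  *281^( - 1)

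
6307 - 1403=4904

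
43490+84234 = 127724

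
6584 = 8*823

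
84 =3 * 28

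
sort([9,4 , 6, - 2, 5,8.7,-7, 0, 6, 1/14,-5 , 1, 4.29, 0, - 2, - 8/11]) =[-7,-5,-2, - 2,- 8/11, 0, 0, 1/14, 1, 4, 4.29,5,  6 , 6, 8.7, 9 ]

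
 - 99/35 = - 99/35 =-2.83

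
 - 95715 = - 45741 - 49974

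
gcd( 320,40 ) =40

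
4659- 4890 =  - 231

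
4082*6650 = 27145300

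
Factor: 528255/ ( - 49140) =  - 43/4 = - 2^( - 2)*43^1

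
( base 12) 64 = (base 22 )3a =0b1001100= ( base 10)76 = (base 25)31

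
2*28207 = 56414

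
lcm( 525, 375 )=2625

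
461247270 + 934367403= 1395614673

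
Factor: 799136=2^5*13^1* 17^1*113^1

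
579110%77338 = 37744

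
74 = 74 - 0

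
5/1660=1/332= 0.00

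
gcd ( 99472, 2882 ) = 2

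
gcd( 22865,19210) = 85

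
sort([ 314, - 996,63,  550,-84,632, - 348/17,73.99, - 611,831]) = [-996,-611, - 84, - 348/17, 63, 73.99,  314,550, 632,831 ]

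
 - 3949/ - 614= 3949/614 = 6.43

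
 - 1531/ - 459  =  1531/459 = 3.34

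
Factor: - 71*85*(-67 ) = 5^1*17^1*67^1*71^1 = 404345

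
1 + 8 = 9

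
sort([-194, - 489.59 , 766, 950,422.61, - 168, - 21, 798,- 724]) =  [ - 724, -489.59, - 194, - 168,  -  21, 422.61,766,798,950 ]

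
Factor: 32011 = 7^1*17^1*269^1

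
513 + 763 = 1276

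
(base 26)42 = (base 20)56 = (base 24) 4a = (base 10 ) 106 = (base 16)6a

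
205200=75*2736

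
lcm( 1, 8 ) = 8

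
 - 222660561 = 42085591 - 264746152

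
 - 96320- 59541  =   -155861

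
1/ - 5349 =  - 1 + 5348/5349 =- 0.00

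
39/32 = 1 +7/32= 1.22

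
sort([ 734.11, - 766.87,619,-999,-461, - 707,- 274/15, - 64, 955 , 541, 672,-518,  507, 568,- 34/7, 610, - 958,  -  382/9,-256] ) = [-999 ,-958, - 766.87,-707,-518 ,-461,-256, - 64,-382/9,-274/15, - 34/7, 507, 541 , 568,610, 619, 672, 734.11, 955 ]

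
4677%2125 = 427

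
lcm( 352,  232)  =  10208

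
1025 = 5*205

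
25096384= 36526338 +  - 11429954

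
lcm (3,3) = 3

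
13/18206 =13/18206 =0.00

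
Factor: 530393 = 530393^1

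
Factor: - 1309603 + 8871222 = 7561619  =  13^1*581663^1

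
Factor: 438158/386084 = 2^( - 1)* 7^2*17^1*367^(-1) = 833/734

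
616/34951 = 88/4993 = 0.02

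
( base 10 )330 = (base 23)E8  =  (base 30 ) B0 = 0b101001010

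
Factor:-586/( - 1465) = 2^1*5^ (-1 )= 2/5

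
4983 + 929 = 5912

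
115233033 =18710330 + 96522703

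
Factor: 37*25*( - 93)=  - 3^1*5^2*31^1*37^1 = -  86025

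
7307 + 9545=16852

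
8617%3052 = 2513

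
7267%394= 175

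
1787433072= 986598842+800834230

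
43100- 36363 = 6737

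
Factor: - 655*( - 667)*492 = 214947420 =2^2*3^1*5^1*23^1*29^1*41^1*131^1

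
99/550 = 9/50 = 0.18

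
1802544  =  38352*47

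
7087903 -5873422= 1214481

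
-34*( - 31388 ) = 1067192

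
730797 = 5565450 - 4834653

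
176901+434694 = 611595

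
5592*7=39144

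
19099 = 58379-39280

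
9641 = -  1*(-9641)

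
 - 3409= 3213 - 6622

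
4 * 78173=312692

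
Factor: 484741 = 379^1*1279^1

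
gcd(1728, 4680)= 72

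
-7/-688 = 7/688  =  0.01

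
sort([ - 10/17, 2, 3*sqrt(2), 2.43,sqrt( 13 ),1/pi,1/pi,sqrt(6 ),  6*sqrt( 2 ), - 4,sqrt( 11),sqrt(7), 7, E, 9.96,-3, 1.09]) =[ - 4, - 3 , - 10/17,1/pi,  1/pi, 1.09,2,  2.43,  sqrt( 6) , sqrt(7) , E, sqrt(11),sqrt( 13), 3*sqrt( 2), 7, 6*sqrt ( 2 ),9.96 ] 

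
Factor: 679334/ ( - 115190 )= - 339667/57595 = -  5^( - 1)*31^1 * 10957^1*11519^( - 1)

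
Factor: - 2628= - 2^2*3^2*73^1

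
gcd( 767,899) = 1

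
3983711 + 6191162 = 10174873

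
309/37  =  8 + 13/37 = 8.35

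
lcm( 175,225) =1575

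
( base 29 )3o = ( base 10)111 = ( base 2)1101111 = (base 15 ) 76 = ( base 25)4b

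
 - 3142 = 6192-9334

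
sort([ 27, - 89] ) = [ - 89, 27]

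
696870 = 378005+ 318865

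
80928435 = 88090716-7162281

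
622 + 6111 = 6733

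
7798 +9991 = 17789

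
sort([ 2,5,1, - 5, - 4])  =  [ - 5, - 4,1, 2,5 ] 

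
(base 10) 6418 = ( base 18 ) 11EA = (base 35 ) 58d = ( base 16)1912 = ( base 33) 5TG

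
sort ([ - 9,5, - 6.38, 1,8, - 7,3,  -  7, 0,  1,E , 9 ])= [-9, - 7, - 7, - 6.38, 0, 1,  1, E, 3, 5,8, 9 ] 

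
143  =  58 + 85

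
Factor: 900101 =131^1*6871^1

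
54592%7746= 370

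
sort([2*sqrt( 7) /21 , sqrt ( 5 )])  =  [2*sqrt( 7)/21,sqrt( 5 )]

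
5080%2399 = 282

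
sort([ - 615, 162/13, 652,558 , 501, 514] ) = [ - 615, 162/13, 501,514, 558, 652 ]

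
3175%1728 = 1447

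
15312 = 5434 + 9878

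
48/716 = 12/179 = 0.07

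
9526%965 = 841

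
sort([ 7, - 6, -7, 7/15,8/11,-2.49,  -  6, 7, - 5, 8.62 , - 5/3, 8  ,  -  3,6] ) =[ - 7,-6,-6,-5,-3 , - 2.49, - 5/3, 7/15, 8/11,  6 , 7, 7,  8,8.62 ] 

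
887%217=19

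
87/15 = 5 + 4/5 = 5.80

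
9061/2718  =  9061/2718 =3.33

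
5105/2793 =1 + 2312/2793  =  1.83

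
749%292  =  165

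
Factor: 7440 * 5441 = 40481040  =  2^4*3^1 * 5^1 * 31^1*5441^1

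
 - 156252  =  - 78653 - 77599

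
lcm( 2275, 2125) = 193375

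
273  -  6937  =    -  6664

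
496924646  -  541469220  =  -44544574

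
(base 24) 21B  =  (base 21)2EB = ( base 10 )1187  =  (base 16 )4A3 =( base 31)179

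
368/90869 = 368/90869 =0.00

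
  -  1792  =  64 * ( - 28)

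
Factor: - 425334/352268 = - 30381/25162= -2^( - 1)*3^1*13^1*19^1*23^( - 1)*41^1 * 547^( - 1)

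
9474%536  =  362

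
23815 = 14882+8933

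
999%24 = 15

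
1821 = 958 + 863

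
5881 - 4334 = 1547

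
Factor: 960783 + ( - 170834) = 193^1*4093^1 = 789949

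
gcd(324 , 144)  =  36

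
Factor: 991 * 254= 2^1*127^1*991^1 = 251714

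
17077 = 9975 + 7102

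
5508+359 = 5867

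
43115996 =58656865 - 15540869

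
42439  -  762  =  41677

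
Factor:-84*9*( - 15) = 2^2*3^4*5^1*7^1 = 11340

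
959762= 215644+744118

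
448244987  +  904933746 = 1353178733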